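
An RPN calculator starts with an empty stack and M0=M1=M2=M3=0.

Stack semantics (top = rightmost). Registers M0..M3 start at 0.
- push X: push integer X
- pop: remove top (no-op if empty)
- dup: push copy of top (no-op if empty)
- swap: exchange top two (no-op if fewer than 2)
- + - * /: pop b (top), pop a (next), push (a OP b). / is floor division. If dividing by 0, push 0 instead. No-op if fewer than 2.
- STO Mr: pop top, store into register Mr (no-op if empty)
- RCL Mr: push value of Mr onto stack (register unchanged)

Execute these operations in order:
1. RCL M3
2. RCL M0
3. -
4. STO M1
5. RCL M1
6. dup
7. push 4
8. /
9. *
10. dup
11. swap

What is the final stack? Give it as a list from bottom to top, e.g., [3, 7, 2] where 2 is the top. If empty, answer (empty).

Answer: [0, 0]

Derivation:
After op 1 (RCL M3): stack=[0] mem=[0,0,0,0]
After op 2 (RCL M0): stack=[0,0] mem=[0,0,0,0]
After op 3 (-): stack=[0] mem=[0,0,0,0]
After op 4 (STO M1): stack=[empty] mem=[0,0,0,0]
After op 5 (RCL M1): stack=[0] mem=[0,0,0,0]
After op 6 (dup): stack=[0,0] mem=[0,0,0,0]
After op 7 (push 4): stack=[0,0,4] mem=[0,0,0,0]
After op 8 (/): stack=[0,0] mem=[0,0,0,0]
After op 9 (*): stack=[0] mem=[0,0,0,0]
After op 10 (dup): stack=[0,0] mem=[0,0,0,0]
After op 11 (swap): stack=[0,0] mem=[0,0,0,0]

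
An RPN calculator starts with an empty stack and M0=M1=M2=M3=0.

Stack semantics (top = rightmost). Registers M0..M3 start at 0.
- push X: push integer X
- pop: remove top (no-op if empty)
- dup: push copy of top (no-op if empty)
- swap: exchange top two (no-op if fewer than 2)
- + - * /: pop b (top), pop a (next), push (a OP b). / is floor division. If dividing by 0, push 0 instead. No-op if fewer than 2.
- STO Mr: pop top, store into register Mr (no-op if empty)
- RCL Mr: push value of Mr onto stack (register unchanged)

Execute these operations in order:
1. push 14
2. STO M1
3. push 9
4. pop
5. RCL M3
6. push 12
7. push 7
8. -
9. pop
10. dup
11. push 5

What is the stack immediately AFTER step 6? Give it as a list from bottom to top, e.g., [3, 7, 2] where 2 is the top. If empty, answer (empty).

After op 1 (push 14): stack=[14] mem=[0,0,0,0]
After op 2 (STO M1): stack=[empty] mem=[0,14,0,0]
After op 3 (push 9): stack=[9] mem=[0,14,0,0]
After op 4 (pop): stack=[empty] mem=[0,14,0,0]
After op 5 (RCL M3): stack=[0] mem=[0,14,0,0]
After op 6 (push 12): stack=[0,12] mem=[0,14,0,0]

[0, 12]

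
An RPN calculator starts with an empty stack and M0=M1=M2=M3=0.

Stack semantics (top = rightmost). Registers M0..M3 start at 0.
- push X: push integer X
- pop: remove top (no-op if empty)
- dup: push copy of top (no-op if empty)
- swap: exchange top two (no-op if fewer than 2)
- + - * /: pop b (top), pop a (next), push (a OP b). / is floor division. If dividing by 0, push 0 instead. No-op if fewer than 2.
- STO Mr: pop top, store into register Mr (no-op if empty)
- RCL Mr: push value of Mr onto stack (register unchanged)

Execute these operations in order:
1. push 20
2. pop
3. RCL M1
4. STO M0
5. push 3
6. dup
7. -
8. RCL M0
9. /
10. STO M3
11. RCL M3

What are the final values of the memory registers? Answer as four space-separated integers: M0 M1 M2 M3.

Answer: 0 0 0 0

Derivation:
After op 1 (push 20): stack=[20] mem=[0,0,0,0]
After op 2 (pop): stack=[empty] mem=[0,0,0,0]
After op 3 (RCL M1): stack=[0] mem=[0,0,0,0]
After op 4 (STO M0): stack=[empty] mem=[0,0,0,0]
After op 5 (push 3): stack=[3] mem=[0,0,0,0]
After op 6 (dup): stack=[3,3] mem=[0,0,0,0]
After op 7 (-): stack=[0] mem=[0,0,0,0]
After op 8 (RCL M0): stack=[0,0] mem=[0,0,0,0]
After op 9 (/): stack=[0] mem=[0,0,0,0]
After op 10 (STO M3): stack=[empty] mem=[0,0,0,0]
After op 11 (RCL M3): stack=[0] mem=[0,0,0,0]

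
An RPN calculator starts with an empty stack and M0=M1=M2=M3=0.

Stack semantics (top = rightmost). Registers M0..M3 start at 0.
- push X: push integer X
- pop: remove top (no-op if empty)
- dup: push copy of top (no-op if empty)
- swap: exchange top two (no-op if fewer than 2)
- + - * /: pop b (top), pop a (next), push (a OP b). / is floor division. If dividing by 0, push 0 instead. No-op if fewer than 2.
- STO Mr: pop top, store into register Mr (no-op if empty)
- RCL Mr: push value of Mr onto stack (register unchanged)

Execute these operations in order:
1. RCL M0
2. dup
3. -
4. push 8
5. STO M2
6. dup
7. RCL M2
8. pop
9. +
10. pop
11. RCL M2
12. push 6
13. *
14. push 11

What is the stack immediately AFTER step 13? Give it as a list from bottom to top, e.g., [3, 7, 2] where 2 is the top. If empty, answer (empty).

After op 1 (RCL M0): stack=[0] mem=[0,0,0,0]
After op 2 (dup): stack=[0,0] mem=[0,0,0,0]
After op 3 (-): stack=[0] mem=[0,0,0,0]
After op 4 (push 8): stack=[0,8] mem=[0,0,0,0]
After op 5 (STO M2): stack=[0] mem=[0,0,8,0]
After op 6 (dup): stack=[0,0] mem=[0,0,8,0]
After op 7 (RCL M2): stack=[0,0,8] mem=[0,0,8,0]
After op 8 (pop): stack=[0,0] mem=[0,0,8,0]
After op 9 (+): stack=[0] mem=[0,0,8,0]
After op 10 (pop): stack=[empty] mem=[0,0,8,0]
After op 11 (RCL M2): stack=[8] mem=[0,0,8,0]
After op 12 (push 6): stack=[8,6] mem=[0,0,8,0]
After op 13 (*): stack=[48] mem=[0,0,8,0]

[48]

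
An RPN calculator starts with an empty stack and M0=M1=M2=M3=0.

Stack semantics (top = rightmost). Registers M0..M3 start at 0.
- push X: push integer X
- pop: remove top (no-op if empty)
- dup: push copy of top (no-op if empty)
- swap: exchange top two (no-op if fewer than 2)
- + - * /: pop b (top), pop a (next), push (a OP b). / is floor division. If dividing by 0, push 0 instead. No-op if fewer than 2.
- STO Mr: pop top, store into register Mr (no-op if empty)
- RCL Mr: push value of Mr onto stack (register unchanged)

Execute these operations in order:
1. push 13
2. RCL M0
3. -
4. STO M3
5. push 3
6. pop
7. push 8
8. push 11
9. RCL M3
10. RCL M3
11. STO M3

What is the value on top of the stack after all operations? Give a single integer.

Answer: 13

Derivation:
After op 1 (push 13): stack=[13] mem=[0,0,0,0]
After op 2 (RCL M0): stack=[13,0] mem=[0,0,0,0]
After op 3 (-): stack=[13] mem=[0,0,0,0]
After op 4 (STO M3): stack=[empty] mem=[0,0,0,13]
After op 5 (push 3): stack=[3] mem=[0,0,0,13]
After op 6 (pop): stack=[empty] mem=[0,0,0,13]
After op 7 (push 8): stack=[8] mem=[0,0,0,13]
After op 8 (push 11): stack=[8,11] mem=[0,0,0,13]
After op 9 (RCL M3): stack=[8,11,13] mem=[0,0,0,13]
After op 10 (RCL M3): stack=[8,11,13,13] mem=[0,0,0,13]
After op 11 (STO M3): stack=[8,11,13] mem=[0,0,0,13]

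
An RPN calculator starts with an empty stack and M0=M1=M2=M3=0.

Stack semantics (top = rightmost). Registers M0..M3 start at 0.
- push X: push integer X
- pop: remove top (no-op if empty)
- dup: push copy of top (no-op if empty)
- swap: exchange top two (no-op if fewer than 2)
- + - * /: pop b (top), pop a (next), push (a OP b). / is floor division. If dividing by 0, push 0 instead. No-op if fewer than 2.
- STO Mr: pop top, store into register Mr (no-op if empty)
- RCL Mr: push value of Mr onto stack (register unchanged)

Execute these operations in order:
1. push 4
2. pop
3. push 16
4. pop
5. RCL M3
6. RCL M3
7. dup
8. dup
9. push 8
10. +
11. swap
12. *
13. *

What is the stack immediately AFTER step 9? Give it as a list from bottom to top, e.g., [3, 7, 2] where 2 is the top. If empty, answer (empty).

After op 1 (push 4): stack=[4] mem=[0,0,0,0]
After op 2 (pop): stack=[empty] mem=[0,0,0,0]
After op 3 (push 16): stack=[16] mem=[0,0,0,0]
After op 4 (pop): stack=[empty] mem=[0,0,0,0]
After op 5 (RCL M3): stack=[0] mem=[0,0,0,0]
After op 6 (RCL M3): stack=[0,0] mem=[0,0,0,0]
After op 7 (dup): stack=[0,0,0] mem=[0,0,0,0]
After op 8 (dup): stack=[0,0,0,0] mem=[0,0,0,0]
After op 9 (push 8): stack=[0,0,0,0,8] mem=[0,0,0,0]

[0, 0, 0, 0, 8]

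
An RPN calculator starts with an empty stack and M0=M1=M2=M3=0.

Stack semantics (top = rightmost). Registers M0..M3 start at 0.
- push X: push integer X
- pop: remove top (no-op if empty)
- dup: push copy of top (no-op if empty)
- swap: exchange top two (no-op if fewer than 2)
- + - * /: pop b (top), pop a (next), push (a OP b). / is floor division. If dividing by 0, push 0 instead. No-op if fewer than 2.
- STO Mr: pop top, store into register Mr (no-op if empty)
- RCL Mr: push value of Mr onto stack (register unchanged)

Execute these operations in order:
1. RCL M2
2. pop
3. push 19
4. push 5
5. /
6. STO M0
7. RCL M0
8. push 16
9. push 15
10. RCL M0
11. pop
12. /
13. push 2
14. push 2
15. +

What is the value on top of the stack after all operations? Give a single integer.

After op 1 (RCL M2): stack=[0] mem=[0,0,0,0]
After op 2 (pop): stack=[empty] mem=[0,0,0,0]
After op 3 (push 19): stack=[19] mem=[0,0,0,0]
After op 4 (push 5): stack=[19,5] mem=[0,0,0,0]
After op 5 (/): stack=[3] mem=[0,0,0,0]
After op 6 (STO M0): stack=[empty] mem=[3,0,0,0]
After op 7 (RCL M0): stack=[3] mem=[3,0,0,0]
After op 8 (push 16): stack=[3,16] mem=[3,0,0,0]
After op 9 (push 15): stack=[3,16,15] mem=[3,0,0,0]
After op 10 (RCL M0): stack=[3,16,15,3] mem=[3,0,0,0]
After op 11 (pop): stack=[3,16,15] mem=[3,0,0,0]
After op 12 (/): stack=[3,1] mem=[3,0,0,0]
After op 13 (push 2): stack=[3,1,2] mem=[3,0,0,0]
After op 14 (push 2): stack=[3,1,2,2] mem=[3,0,0,0]
After op 15 (+): stack=[3,1,4] mem=[3,0,0,0]

Answer: 4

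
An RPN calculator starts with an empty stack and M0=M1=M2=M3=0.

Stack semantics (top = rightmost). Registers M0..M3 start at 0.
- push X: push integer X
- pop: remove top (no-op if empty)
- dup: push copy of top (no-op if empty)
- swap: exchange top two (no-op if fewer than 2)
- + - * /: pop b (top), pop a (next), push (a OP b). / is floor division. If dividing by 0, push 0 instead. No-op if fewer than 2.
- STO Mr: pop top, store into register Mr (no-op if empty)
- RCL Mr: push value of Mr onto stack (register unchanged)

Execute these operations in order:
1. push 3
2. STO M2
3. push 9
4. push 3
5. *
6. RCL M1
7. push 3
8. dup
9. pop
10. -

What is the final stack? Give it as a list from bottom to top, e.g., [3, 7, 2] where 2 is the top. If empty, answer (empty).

After op 1 (push 3): stack=[3] mem=[0,0,0,0]
After op 2 (STO M2): stack=[empty] mem=[0,0,3,0]
After op 3 (push 9): stack=[9] mem=[0,0,3,0]
After op 4 (push 3): stack=[9,3] mem=[0,0,3,0]
After op 5 (*): stack=[27] mem=[0,0,3,0]
After op 6 (RCL M1): stack=[27,0] mem=[0,0,3,0]
After op 7 (push 3): stack=[27,0,3] mem=[0,0,3,0]
After op 8 (dup): stack=[27,0,3,3] mem=[0,0,3,0]
After op 9 (pop): stack=[27,0,3] mem=[0,0,3,0]
After op 10 (-): stack=[27,-3] mem=[0,0,3,0]

Answer: [27, -3]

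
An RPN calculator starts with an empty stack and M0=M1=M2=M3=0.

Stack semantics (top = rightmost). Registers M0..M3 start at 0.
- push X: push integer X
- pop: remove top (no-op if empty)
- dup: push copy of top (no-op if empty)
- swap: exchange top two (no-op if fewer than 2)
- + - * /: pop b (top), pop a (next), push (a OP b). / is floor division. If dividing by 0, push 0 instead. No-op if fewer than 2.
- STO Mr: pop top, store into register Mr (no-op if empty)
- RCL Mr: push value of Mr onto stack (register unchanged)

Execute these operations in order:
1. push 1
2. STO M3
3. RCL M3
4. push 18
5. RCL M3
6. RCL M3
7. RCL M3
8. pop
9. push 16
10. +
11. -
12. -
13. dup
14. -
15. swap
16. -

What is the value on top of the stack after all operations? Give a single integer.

Answer: -1

Derivation:
After op 1 (push 1): stack=[1] mem=[0,0,0,0]
After op 2 (STO M3): stack=[empty] mem=[0,0,0,1]
After op 3 (RCL M3): stack=[1] mem=[0,0,0,1]
After op 4 (push 18): stack=[1,18] mem=[0,0,0,1]
After op 5 (RCL M3): stack=[1,18,1] mem=[0,0,0,1]
After op 6 (RCL M3): stack=[1,18,1,1] mem=[0,0,0,1]
After op 7 (RCL M3): stack=[1,18,1,1,1] mem=[0,0,0,1]
After op 8 (pop): stack=[1,18,1,1] mem=[0,0,0,1]
After op 9 (push 16): stack=[1,18,1,1,16] mem=[0,0,0,1]
After op 10 (+): stack=[1,18,1,17] mem=[0,0,0,1]
After op 11 (-): stack=[1,18,-16] mem=[0,0,0,1]
After op 12 (-): stack=[1,34] mem=[0,0,0,1]
After op 13 (dup): stack=[1,34,34] mem=[0,0,0,1]
After op 14 (-): stack=[1,0] mem=[0,0,0,1]
After op 15 (swap): stack=[0,1] mem=[0,0,0,1]
After op 16 (-): stack=[-1] mem=[0,0,0,1]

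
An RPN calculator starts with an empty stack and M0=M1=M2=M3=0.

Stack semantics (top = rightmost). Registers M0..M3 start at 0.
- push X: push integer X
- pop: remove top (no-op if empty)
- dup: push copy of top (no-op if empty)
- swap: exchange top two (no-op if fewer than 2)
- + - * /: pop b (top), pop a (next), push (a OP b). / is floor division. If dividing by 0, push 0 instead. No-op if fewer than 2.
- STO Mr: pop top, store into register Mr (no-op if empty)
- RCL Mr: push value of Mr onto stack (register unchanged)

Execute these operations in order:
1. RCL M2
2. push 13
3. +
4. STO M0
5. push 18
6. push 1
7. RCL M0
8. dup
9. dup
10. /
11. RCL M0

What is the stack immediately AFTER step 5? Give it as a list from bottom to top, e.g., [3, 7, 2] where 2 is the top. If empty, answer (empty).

After op 1 (RCL M2): stack=[0] mem=[0,0,0,0]
After op 2 (push 13): stack=[0,13] mem=[0,0,0,0]
After op 3 (+): stack=[13] mem=[0,0,0,0]
After op 4 (STO M0): stack=[empty] mem=[13,0,0,0]
After op 5 (push 18): stack=[18] mem=[13,0,0,0]

[18]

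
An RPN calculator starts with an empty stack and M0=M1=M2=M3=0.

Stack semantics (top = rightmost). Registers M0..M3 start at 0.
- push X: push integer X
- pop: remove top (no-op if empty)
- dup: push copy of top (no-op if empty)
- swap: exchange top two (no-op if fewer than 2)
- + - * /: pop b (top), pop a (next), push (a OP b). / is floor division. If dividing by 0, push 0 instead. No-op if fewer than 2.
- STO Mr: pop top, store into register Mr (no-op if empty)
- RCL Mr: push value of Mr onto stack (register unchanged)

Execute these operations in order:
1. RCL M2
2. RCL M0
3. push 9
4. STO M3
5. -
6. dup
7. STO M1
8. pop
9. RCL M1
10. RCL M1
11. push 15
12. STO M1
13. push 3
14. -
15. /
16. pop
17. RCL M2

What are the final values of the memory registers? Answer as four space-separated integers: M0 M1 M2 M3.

Answer: 0 15 0 9

Derivation:
After op 1 (RCL M2): stack=[0] mem=[0,0,0,0]
After op 2 (RCL M0): stack=[0,0] mem=[0,0,0,0]
After op 3 (push 9): stack=[0,0,9] mem=[0,0,0,0]
After op 4 (STO M3): stack=[0,0] mem=[0,0,0,9]
After op 5 (-): stack=[0] mem=[0,0,0,9]
After op 6 (dup): stack=[0,0] mem=[0,0,0,9]
After op 7 (STO M1): stack=[0] mem=[0,0,0,9]
After op 8 (pop): stack=[empty] mem=[0,0,0,9]
After op 9 (RCL M1): stack=[0] mem=[0,0,0,9]
After op 10 (RCL M1): stack=[0,0] mem=[0,0,0,9]
After op 11 (push 15): stack=[0,0,15] mem=[0,0,0,9]
After op 12 (STO M1): stack=[0,0] mem=[0,15,0,9]
After op 13 (push 3): stack=[0,0,3] mem=[0,15,0,9]
After op 14 (-): stack=[0,-3] mem=[0,15,0,9]
After op 15 (/): stack=[0] mem=[0,15,0,9]
After op 16 (pop): stack=[empty] mem=[0,15,0,9]
After op 17 (RCL M2): stack=[0] mem=[0,15,0,9]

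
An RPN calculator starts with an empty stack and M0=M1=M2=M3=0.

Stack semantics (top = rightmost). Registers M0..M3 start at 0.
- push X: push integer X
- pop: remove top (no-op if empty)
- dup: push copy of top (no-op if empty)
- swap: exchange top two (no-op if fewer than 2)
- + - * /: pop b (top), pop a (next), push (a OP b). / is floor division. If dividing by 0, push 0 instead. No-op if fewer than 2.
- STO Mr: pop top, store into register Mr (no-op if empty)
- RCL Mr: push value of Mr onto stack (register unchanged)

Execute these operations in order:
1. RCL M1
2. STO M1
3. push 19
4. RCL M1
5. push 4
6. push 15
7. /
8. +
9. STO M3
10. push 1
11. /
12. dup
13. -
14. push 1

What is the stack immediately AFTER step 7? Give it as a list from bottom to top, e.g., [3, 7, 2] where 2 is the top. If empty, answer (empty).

After op 1 (RCL M1): stack=[0] mem=[0,0,0,0]
After op 2 (STO M1): stack=[empty] mem=[0,0,0,0]
After op 3 (push 19): stack=[19] mem=[0,0,0,0]
After op 4 (RCL M1): stack=[19,0] mem=[0,0,0,0]
After op 5 (push 4): stack=[19,0,4] mem=[0,0,0,0]
After op 6 (push 15): stack=[19,0,4,15] mem=[0,0,0,0]
After op 7 (/): stack=[19,0,0] mem=[0,0,0,0]

[19, 0, 0]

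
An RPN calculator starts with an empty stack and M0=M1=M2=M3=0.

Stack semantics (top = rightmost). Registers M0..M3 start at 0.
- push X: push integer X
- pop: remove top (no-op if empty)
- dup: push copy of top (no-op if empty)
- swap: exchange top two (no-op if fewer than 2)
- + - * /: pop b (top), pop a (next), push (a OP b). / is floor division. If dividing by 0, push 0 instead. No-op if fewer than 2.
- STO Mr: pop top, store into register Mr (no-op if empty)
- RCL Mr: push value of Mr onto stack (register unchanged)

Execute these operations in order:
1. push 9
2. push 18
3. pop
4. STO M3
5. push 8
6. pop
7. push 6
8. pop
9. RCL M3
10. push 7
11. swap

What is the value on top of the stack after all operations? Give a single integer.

Answer: 9

Derivation:
After op 1 (push 9): stack=[9] mem=[0,0,0,0]
After op 2 (push 18): stack=[9,18] mem=[0,0,0,0]
After op 3 (pop): stack=[9] mem=[0,0,0,0]
After op 4 (STO M3): stack=[empty] mem=[0,0,0,9]
After op 5 (push 8): stack=[8] mem=[0,0,0,9]
After op 6 (pop): stack=[empty] mem=[0,0,0,9]
After op 7 (push 6): stack=[6] mem=[0,0,0,9]
After op 8 (pop): stack=[empty] mem=[0,0,0,9]
After op 9 (RCL M3): stack=[9] mem=[0,0,0,9]
After op 10 (push 7): stack=[9,7] mem=[0,0,0,9]
After op 11 (swap): stack=[7,9] mem=[0,0,0,9]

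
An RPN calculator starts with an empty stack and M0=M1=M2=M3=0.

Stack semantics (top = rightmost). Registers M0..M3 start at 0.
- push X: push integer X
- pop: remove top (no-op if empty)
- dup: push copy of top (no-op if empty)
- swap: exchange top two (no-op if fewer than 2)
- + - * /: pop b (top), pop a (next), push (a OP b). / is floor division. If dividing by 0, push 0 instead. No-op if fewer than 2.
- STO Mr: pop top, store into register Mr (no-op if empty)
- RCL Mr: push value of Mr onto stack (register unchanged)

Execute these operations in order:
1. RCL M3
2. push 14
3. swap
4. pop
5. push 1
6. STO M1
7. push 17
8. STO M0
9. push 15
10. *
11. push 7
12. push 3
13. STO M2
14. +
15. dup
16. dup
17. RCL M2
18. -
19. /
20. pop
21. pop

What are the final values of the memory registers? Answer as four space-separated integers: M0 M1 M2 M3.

Answer: 17 1 3 0

Derivation:
After op 1 (RCL M3): stack=[0] mem=[0,0,0,0]
After op 2 (push 14): stack=[0,14] mem=[0,0,0,0]
After op 3 (swap): stack=[14,0] mem=[0,0,0,0]
After op 4 (pop): stack=[14] mem=[0,0,0,0]
After op 5 (push 1): stack=[14,1] mem=[0,0,0,0]
After op 6 (STO M1): stack=[14] mem=[0,1,0,0]
After op 7 (push 17): stack=[14,17] mem=[0,1,0,0]
After op 8 (STO M0): stack=[14] mem=[17,1,0,0]
After op 9 (push 15): stack=[14,15] mem=[17,1,0,0]
After op 10 (*): stack=[210] mem=[17,1,0,0]
After op 11 (push 7): stack=[210,7] mem=[17,1,0,0]
After op 12 (push 3): stack=[210,7,3] mem=[17,1,0,0]
After op 13 (STO M2): stack=[210,7] mem=[17,1,3,0]
After op 14 (+): stack=[217] mem=[17,1,3,0]
After op 15 (dup): stack=[217,217] mem=[17,1,3,0]
After op 16 (dup): stack=[217,217,217] mem=[17,1,3,0]
After op 17 (RCL M2): stack=[217,217,217,3] mem=[17,1,3,0]
After op 18 (-): stack=[217,217,214] mem=[17,1,3,0]
After op 19 (/): stack=[217,1] mem=[17,1,3,0]
After op 20 (pop): stack=[217] mem=[17,1,3,0]
After op 21 (pop): stack=[empty] mem=[17,1,3,0]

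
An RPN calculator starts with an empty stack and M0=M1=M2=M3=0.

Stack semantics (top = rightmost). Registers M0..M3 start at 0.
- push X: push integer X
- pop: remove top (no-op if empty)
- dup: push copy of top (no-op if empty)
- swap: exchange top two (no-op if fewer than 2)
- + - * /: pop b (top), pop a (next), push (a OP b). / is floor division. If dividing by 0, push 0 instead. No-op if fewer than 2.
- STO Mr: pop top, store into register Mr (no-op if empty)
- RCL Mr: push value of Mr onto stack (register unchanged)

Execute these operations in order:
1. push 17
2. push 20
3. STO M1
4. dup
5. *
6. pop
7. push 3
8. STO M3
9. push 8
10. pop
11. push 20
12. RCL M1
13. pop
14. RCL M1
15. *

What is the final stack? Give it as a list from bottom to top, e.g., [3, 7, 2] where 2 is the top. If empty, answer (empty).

After op 1 (push 17): stack=[17] mem=[0,0,0,0]
After op 2 (push 20): stack=[17,20] mem=[0,0,0,0]
After op 3 (STO M1): stack=[17] mem=[0,20,0,0]
After op 4 (dup): stack=[17,17] mem=[0,20,0,0]
After op 5 (*): stack=[289] mem=[0,20,0,0]
After op 6 (pop): stack=[empty] mem=[0,20,0,0]
After op 7 (push 3): stack=[3] mem=[0,20,0,0]
After op 8 (STO M3): stack=[empty] mem=[0,20,0,3]
After op 9 (push 8): stack=[8] mem=[0,20,0,3]
After op 10 (pop): stack=[empty] mem=[0,20,0,3]
After op 11 (push 20): stack=[20] mem=[0,20,0,3]
After op 12 (RCL M1): stack=[20,20] mem=[0,20,0,3]
After op 13 (pop): stack=[20] mem=[0,20,0,3]
After op 14 (RCL M1): stack=[20,20] mem=[0,20,0,3]
After op 15 (*): stack=[400] mem=[0,20,0,3]

Answer: [400]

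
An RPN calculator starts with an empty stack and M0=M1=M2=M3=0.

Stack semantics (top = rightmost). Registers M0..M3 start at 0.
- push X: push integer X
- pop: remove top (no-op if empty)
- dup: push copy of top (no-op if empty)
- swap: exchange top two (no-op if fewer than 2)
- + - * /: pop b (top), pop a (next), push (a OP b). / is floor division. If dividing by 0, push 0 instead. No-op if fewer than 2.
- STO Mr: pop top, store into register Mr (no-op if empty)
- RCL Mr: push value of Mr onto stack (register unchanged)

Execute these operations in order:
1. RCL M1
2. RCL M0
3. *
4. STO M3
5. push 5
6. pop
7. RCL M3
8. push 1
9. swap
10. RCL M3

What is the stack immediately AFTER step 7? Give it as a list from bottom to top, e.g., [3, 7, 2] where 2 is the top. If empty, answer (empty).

After op 1 (RCL M1): stack=[0] mem=[0,0,0,0]
After op 2 (RCL M0): stack=[0,0] mem=[0,0,0,0]
After op 3 (*): stack=[0] mem=[0,0,0,0]
After op 4 (STO M3): stack=[empty] mem=[0,0,0,0]
After op 5 (push 5): stack=[5] mem=[0,0,0,0]
After op 6 (pop): stack=[empty] mem=[0,0,0,0]
After op 7 (RCL M3): stack=[0] mem=[0,0,0,0]

[0]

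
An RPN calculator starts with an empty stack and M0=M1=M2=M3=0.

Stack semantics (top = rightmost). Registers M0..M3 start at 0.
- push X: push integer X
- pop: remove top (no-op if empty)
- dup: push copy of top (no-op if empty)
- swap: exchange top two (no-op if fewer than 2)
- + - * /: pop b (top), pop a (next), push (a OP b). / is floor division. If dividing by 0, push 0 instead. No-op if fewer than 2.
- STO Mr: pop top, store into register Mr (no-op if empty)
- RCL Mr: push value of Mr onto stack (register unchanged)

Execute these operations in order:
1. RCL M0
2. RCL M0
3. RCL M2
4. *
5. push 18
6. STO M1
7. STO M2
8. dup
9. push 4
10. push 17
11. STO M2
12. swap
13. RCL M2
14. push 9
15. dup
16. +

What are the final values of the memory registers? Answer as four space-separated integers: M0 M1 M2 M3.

Answer: 0 18 17 0

Derivation:
After op 1 (RCL M0): stack=[0] mem=[0,0,0,0]
After op 2 (RCL M0): stack=[0,0] mem=[0,0,0,0]
After op 3 (RCL M2): stack=[0,0,0] mem=[0,0,0,0]
After op 4 (*): stack=[0,0] mem=[0,0,0,0]
After op 5 (push 18): stack=[0,0,18] mem=[0,0,0,0]
After op 6 (STO M1): stack=[0,0] mem=[0,18,0,0]
After op 7 (STO M2): stack=[0] mem=[0,18,0,0]
After op 8 (dup): stack=[0,0] mem=[0,18,0,0]
After op 9 (push 4): stack=[0,0,4] mem=[0,18,0,0]
After op 10 (push 17): stack=[0,0,4,17] mem=[0,18,0,0]
After op 11 (STO M2): stack=[0,0,4] mem=[0,18,17,0]
After op 12 (swap): stack=[0,4,0] mem=[0,18,17,0]
After op 13 (RCL M2): stack=[0,4,0,17] mem=[0,18,17,0]
After op 14 (push 9): stack=[0,4,0,17,9] mem=[0,18,17,0]
After op 15 (dup): stack=[0,4,0,17,9,9] mem=[0,18,17,0]
After op 16 (+): stack=[0,4,0,17,18] mem=[0,18,17,0]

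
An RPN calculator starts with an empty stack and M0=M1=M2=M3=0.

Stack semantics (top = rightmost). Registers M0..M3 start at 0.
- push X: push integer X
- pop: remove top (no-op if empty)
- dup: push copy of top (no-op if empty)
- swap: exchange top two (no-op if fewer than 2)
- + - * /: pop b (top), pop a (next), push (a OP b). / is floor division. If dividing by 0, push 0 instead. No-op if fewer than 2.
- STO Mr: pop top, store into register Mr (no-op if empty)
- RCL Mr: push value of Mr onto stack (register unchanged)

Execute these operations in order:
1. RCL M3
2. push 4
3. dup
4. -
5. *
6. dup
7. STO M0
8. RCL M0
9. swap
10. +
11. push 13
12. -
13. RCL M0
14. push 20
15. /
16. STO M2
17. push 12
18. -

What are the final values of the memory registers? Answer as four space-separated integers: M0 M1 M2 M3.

After op 1 (RCL M3): stack=[0] mem=[0,0,0,0]
After op 2 (push 4): stack=[0,4] mem=[0,0,0,0]
After op 3 (dup): stack=[0,4,4] mem=[0,0,0,0]
After op 4 (-): stack=[0,0] mem=[0,0,0,0]
After op 5 (*): stack=[0] mem=[0,0,0,0]
After op 6 (dup): stack=[0,0] mem=[0,0,0,0]
After op 7 (STO M0): stack=[0] mem=[0,0,0,0]
After op 8 (RCL M0): stack=[0,0] mem=[0,0,0,0]
After op 9 (swap): stack=[0,0] mem=[0,0,0,0]
After op 10 (+): stack=[0] mem=[0,0,0,0]
After op 11 (push 13): stack=[0,13] mem=[0,0,0,0]
After op 12 (-): stack=[-13] mem=[0,0,0,0]
After op 13 (RCL M0): stack=[-13,0] mem=[0,0,0,0]
After op 14 (push 20): stack=[-13,0,20] mem=[0,0,0,0]
After op 15 (/): stack=[-13,0] mem=[0,0,0,0]
After op 16 (STO M2): stack=[-13] mem=[0,0,0,0]
After op 17 (push 12): stack=[-13,12] mem=[0,0,0,0]
After op 18 (-): stack=[-25] mem=[0,0,0,0]

Answer: 0 0 0 0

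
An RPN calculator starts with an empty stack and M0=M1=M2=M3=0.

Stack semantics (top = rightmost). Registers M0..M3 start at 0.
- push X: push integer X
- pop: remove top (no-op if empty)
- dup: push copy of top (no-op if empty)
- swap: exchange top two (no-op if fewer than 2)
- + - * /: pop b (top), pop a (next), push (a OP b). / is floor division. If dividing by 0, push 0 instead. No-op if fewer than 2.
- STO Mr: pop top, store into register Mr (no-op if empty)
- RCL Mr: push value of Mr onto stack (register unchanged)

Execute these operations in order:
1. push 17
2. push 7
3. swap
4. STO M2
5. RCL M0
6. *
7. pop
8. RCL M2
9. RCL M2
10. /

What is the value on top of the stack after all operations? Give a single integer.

After op 1 (push 17): stack=[17] mem=[0,0,0,0]
After op 2 (push 7): stack=[17,7] mem=[0,0,0,0]
After op 3 (swap): stack=[7,17] mem=[0,0,0,0]
After op 4 (STO M2): stack=[7] mem=[0,0,17,0]
After op 5 (RCL M0): stack=[7,0] mem=[0,0,17,0]
After op 6 (*): stack=[0] mem=[0,0,17,0]
After op 7 (pop): stack=[empty] mem=[0,0,17,0]
After op 8 (RCL M2): stack=[17] mem=[0,0,17,0]
After op 9 (RCL M2): stack=[17,17] mem=[0,0,17,0]
After op 10 (/): stack=[1] mem=[0,0,17,0]

Answer: 1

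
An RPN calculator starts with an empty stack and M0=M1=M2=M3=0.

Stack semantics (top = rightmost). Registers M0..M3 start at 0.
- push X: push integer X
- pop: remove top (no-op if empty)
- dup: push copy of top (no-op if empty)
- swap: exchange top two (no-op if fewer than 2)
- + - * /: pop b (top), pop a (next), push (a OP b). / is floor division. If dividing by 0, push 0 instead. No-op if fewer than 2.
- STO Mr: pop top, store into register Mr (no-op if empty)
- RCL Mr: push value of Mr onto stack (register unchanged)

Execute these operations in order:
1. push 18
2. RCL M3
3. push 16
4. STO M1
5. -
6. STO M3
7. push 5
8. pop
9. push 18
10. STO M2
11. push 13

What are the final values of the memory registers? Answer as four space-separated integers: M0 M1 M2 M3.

After op 1 (push 18): stack=[18] mem=[0,0,0,0]
After op 2 (RCL M3): stack=[18,0] mem=[0,0,0,0]
After op 3 (push 16): stack=[18,0,16] mem=[0,0,0,0]
After op 4 (STO M1): stack=[18,0] mem=[0,16,0,0]
After op 5 (-): stack=[18] mem=[0,16,0,0]
After op 6 (STO M3): stack=[empty] mem=[0,16,0,18]
After op 7 (push 5): stack=[5] mem=[0,16,0,18]
After op 8 (pop): stack=[empty] mem=[0,16,0,18]
After op 9 (push 18): stack=[18] mem=[0,16,0,18]
After op 10 (STO M2): stack=[empty] mem=[0,16,18,18]
After op 11 (push 13): stack=[13] mem=[0,16,18,18]

Answer: 0 16 18 18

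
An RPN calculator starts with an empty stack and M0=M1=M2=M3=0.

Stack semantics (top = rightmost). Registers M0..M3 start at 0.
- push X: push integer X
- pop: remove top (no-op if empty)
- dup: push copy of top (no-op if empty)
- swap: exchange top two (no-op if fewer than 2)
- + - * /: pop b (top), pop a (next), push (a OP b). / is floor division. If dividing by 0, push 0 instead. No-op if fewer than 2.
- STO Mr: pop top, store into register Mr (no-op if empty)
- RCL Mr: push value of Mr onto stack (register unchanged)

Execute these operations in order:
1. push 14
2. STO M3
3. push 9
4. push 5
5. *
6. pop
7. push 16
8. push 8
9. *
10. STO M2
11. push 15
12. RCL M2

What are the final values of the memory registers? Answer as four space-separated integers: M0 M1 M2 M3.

Answer: 0 0 128 14

Derivation:
After op 1 (push 14): stack=[14] mem=[0,0,0,0]
After op 2 (STO M3): stack=[empty] mem=[0,0,0,14]
After op 3 (push 9): stack=[9] mem=[0,0,0,14]
After op 4 (push 5): stack=[9,5] mem=[0,0,0,14]
After op 5 (*): stack=[45] mem=[0,0,0,14]
After op 6 (pop): stack=[empty] mem=[0,0,0,14]
After op 7 (push 16): stack=[16] mem=[0,0,0,14]
After op 8 (push 8): stack=[16,8] mem=[0,0,0,14]
After op 9 (*): stack=[128] mem=[0,0,0,14]
After op 10 (STO M2): stack=[empty] mem=[0,0,128,14]
After op 11 (push 15): stack=[15] mem=[0,0,128,14]
After op 12 (RCL M2): stack=[15,128] mem=[0,0,128,14]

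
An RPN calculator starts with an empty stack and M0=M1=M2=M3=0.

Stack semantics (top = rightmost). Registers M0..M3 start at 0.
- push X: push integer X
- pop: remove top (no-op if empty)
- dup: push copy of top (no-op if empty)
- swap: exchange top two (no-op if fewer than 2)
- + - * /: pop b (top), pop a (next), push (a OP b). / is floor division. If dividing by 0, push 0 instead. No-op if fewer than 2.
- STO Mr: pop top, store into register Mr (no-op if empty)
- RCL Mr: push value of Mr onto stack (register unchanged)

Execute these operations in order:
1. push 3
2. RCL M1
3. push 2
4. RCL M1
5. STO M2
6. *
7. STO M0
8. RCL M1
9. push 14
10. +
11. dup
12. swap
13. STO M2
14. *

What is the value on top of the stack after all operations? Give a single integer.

After op 1 (push 3): stack=[3] mem=[0,0,0,0]
After op 2 (RCL M1): stack=[3,0] mem=[0,0,0,0]
After op 3 (push 2): stack=[3,0,2] mem=[0,0,0,0]
After op 4 (RCL M1): stack=[3,0,2,0] mem=[0,0,0,0]
After op 5 (STO M2): stack=[3,0,2] mem=[0,0,0,0]
After op 6 (*): stack=[3,0] mem=[0,0,0,0]
After op 7 (STO M0): stack=[3] mem=[0,0,0,0]
After op 8 (RCL M1): stack=[3,0] mem=[0,0,0,0]
After op 9 (push 14): stack=[3,0,14] mem=[0,0,0,0]
After op 10 (+): stack=[3,14] mem=[0,0,0,0]
After op 11 (dup): stack=[3,14,14] mem=[0,0,0,0]
After op 12 (swap): stack=[3,14,14] mem=[0,0,0,0]
After op 13 (STO M2): stack=[3,14] mem=[0,0,14,0]
After op 14 (*): stack=[42] mem=[0,0,14,0]

Answer: 42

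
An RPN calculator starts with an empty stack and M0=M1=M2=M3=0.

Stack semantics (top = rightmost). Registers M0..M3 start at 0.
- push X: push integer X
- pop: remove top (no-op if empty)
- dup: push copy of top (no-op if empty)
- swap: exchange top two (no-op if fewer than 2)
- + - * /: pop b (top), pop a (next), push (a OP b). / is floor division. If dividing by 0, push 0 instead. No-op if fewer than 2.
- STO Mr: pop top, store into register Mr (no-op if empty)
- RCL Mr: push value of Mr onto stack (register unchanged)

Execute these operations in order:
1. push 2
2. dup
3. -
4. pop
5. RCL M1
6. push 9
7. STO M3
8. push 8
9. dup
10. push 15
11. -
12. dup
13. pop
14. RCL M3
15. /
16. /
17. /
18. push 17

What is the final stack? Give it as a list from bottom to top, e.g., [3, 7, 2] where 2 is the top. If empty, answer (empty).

Answer: [0, 17]

Derivation:
After op 1 (push 2): stack=[2] mem=[0,0,0,0]
After op 2 (dup): stack=[2,2] mem=[0,0,0,0]
After op 3 (-): stack=[0] mem=[0,0,0,0]
After op 4 (pop): stack=[empty] mem=[0,0,0,0]
After op 5 (RCL M1): stack=[0] mem=[0,0,0,0]
After op 6 (push 9): stack=[0,9] mem=[0,0,0,0]
After op 7 (STO M3): stack=[0] mem=[0,0,0,9]
After op 8 (push 8): stack=[0,8] mem=[0,0,0,9]
After op 9 (dup): stack=[0,8,8] mem=[0,0,0,9]
After op 10 (push 15): stack=[0,8,8,15] mem=[0,0,0,9]
After op 11 (-): stack=[0,8,-7] mem=[0,0,0,9]
After op 12 (dup): stack=[0,8,-7,-7] mem=[0,0,0,9]
After op 13 (pop): stack=[0,8,-7] mem=[0,0,0,9]
After op 14 (RCL M3): stack=[0,8,-7,9] mem=[0,0,0,9]
After op 15 (/): stack=[0,8,-1] mem=[0,0,0,9]
After op 16 (/): stack=[0,-8] mem=[0,0,0,9]
After op 17 (/): stack=[0] mem=[0,0,0,9]
After op 18 (push 17): stack=[0,17] mem=[0,0,0,9]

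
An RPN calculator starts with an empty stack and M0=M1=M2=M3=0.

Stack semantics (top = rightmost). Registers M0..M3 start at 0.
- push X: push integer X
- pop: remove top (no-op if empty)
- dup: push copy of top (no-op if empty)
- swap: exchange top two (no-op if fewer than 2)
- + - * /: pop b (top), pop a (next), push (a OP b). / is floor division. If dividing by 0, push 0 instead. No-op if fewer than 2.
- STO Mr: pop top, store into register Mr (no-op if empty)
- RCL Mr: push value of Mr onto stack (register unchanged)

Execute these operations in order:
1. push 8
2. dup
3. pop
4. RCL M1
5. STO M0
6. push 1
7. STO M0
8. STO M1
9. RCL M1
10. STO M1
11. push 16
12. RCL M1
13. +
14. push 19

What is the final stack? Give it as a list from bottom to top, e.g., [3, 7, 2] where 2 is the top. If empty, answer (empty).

Answer: [24, 19]

Derivation:
After op 1 (push 8): stack=[8] mem=[0,0,0,0]
After op 2 (dup): stack=[8,8] mem=[0,0,0,0]
After op 3 (pop): stack=[8] mem=[0,0,0,0]
After op 4 (RCL M1): stack=[8,0] mem=[0,0,0,0]
After op 5 (STO M0): stack=[8] mem=[0,0,0,0]
After op 6 (push 1): stack=[8,1] mem=[0,0,0,0]
After op 7 (STO M0): stack=[8] mem=[1,0,0,0]
After op 8 (STO M1): stack=[empty] mem=[1,8,0,0]
After op 9 (RCL M1): stack=[8] mem=[1,8,0,0]
After op 10 (STO M1): stack=[empty] mem=[1,8,0,0]
After op 11 (push 16): stack=[16] mem=[1,8,0,0]
After op 12 (RCL M1): stack=[16,8] mem=[1,8,0,0]
After op 13 (+): stack=[24] mem=[1,8,0,0]
After op 14 (push 19): stack=[24,19] mem=[1,8,0,0]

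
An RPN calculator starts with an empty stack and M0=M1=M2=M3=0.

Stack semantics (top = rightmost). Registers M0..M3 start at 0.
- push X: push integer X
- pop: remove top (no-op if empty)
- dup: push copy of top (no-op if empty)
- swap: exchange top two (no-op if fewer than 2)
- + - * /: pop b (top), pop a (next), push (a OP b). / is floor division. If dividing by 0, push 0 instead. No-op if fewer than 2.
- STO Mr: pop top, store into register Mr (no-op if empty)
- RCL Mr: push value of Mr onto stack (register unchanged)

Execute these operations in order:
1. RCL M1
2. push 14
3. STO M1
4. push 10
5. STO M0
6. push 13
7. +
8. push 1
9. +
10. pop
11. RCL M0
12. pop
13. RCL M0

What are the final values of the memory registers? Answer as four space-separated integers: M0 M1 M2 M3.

Answer: 10 14 0 0

Derivation:
After op 1 (RCL M1): stack=[0] mem=[0,0,0,0]
After op 2 (push 14): stack=[0,14] mem=[0,0,0,0]
After op 3 (STO M1): stack=[0] mem=[0,14,0,0]
After op 4 (push 10): stack=[0,10] mem=[0,14,0,0]
After op 5 (STO M0): stack=[0] mem=[10,14,0,0]
After op 6 (push 13): stack=[0,13] mem=[10,14,0,0]
After op 7 (+): stack=[13] mem=[10,14,0,0]
After op 8 (push 1): stack=[13,1] mem=[10,14,0,0]
After op 9 (+): stack=[14] mem=[10,14,0,0]
After op 10 (pop): stack=[empty] mem=[10,14,0,0]
After op 11 (RCL M0): stack=[10] mem=[10,14,0,0]
After op 12 (pop): stack=[empty] mem=[10,14,0,0]
After op 13 (RCL M0): stack=[10] mem=[10,14,0,0]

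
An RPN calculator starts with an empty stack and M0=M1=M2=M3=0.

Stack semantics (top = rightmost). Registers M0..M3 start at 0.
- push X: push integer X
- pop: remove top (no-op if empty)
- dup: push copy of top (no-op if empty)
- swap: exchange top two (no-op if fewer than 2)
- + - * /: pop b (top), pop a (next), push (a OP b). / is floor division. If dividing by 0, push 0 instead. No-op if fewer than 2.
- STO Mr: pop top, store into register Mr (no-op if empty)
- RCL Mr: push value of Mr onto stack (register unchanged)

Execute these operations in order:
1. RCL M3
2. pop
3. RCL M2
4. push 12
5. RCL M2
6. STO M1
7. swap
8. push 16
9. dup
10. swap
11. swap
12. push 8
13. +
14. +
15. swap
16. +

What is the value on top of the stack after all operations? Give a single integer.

After op 1 (RCL M3): stack=[0] mem=[0,0,0,0]
After op 2 (pop): stack=[empty] mem=[0,0,0,0]
After op 3 (RCL M2): stack=[0] mem=[0,0,0,0]
After op 4 (push 12): stack=[0,12] mem=[0,0,0,0]
After op 5 (RCL M2): stack=[0,12,0] mem=[0,0,0,0]
After op 6 (STO M1): stack=[0,12] mem=[0,0,0,0]
After op 7 (swap): stack=[12,0] mem=[0,0,0,0]
After op 8 (push 16): stack=[12,0,16] mem=[0,0,0,0]
After op 9 (dup): stack=[12,0,16,16] mem=[0,0,0,0]
After op 10 (swap): stack=[12,0,16,16] mem=[0,0,0,0]
After op 11 (swap): stack=[12,0,16,16] mem=[0,0,0,0]
After op 12 (push 8): stack=[12,0,16,16,8] mem=[0,0,0,0]
After op 13 (+): stack=[12,0,16,24] mem=[0,0,0,0]
After op 14 (+): stack=[12,0,40] mem=[0,0,0,0]
After op 15 (swap): stack=[12,40,0] mem=[0,0,0,0]
After op 16 (+): stack=[12,40] mem=[0,0,0,0]

Answer: 40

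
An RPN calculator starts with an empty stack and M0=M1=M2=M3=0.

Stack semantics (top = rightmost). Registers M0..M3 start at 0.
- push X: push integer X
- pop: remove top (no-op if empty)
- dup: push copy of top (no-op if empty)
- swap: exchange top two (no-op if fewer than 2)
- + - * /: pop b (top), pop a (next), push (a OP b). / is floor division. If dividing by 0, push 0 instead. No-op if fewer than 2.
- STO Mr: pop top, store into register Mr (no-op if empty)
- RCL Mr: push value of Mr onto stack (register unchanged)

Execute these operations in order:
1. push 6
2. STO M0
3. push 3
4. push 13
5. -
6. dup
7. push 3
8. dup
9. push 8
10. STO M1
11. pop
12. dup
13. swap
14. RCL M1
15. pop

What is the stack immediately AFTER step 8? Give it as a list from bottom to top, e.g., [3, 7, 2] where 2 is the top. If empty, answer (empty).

After op 1 (push 6): stack=[6] mem=[0,0,0,0]
After op 2 (STO M0): stack=[empty] mem=[6,0,0,0]
After op 3 (push 3): stack=[3] mem=[6,0,0,0]
After op 4 (push 13): stack=[3,13] mem=[6,0,0,0]
After op 5 (-): stack=[-10] mem=[6,0,0,0]
After op 6 (dup): stack=[-10,-10] mem=[6,0,0,0]
After op 7 (push 3): stack=[-10,-10,3] mem=[6,0,0,0]
After op 8 (dup): stack=[-10,-10,3,3] mem=[6,0,0,0]

[-10, -10, 3, 3]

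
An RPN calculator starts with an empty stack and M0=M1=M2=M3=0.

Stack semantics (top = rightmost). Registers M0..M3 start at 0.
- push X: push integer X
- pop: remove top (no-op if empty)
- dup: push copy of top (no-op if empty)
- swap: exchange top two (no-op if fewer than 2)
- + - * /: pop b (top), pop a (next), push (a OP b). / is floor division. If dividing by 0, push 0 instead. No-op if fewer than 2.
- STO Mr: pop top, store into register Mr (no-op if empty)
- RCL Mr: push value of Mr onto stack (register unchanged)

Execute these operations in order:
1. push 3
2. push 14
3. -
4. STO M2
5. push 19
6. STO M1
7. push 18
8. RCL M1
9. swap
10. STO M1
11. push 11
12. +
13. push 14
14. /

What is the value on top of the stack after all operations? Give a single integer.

After op 1 (push 3): stack=[3] mem=[0,0,0,0]
After op 2 (push 14): stack=[3,14] mem=[0,0,0,0]
After op 3 (-): stack=[-11] mem=[0,0,0,0]
After op 4 (STO M2): stack=[empty] mem=[0,0,-11,0]
After op 5 (push 19): stack=[19] mem=[0,0,-11,0]
After op 6 (STO M1): stack=[empty] mem=[0,19,-11,0]
After op 7 (push 18): stack=[18] mem=[0,19,-11,0]
After op 8 (RCL M1): stack=[18,19] mem=[0,19,-11,0]
After op 9 (swap): stack=[19,18] mem=[0,19,-11,0]
After op 10 (STO M1): stack=[19] mem=[0,18,-11,0]
After op 11 (push 11): stack=[19,11] mem=[0,18,-11,0]
After op 12 (+): stack=[30] mem=[0,18,-11,0]
After op 13 (push 14): stack=[30,14] mem=[0,18,-11,0]
After op 14 (/): stack=[2] mem=[0,18,-11,0]

Answer: 2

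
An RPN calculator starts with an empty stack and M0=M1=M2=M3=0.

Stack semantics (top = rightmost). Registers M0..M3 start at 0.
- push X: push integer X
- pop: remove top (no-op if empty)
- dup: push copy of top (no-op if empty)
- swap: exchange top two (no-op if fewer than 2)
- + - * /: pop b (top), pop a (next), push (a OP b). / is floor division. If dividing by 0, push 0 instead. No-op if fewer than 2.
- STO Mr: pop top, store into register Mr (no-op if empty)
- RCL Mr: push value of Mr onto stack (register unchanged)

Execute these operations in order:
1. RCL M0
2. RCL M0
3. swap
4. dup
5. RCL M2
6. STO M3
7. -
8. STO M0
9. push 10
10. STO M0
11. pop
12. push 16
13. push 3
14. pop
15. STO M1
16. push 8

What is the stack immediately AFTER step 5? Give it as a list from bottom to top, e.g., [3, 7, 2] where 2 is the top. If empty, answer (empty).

After op 1 (RCL M0): stack=[0] mem=[0,0,0,0]
After op 2 (RCL M0): stack=[0,0] mem=[0,0,0,0]
After op 3 (swap): stack=[0,0] mem=[0,0,0,0]
After op 4 (dup): stack=[0,0,0] mem=[0,0,0,0]
After op 5 (RCL M2): stack=[0,0,0,0] mem=[0,0,0,0]

[0, 0, 0, 0]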